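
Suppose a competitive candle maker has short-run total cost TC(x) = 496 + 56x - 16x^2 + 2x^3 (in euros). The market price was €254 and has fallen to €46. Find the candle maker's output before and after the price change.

Output falls from 9 to 5

MC = 56 - 32x + 6x^2; the shutdown threshold is min AVC = €24 (at x = 4).
With P = €254 above the shutdown price, P = MC gives x = 9.
At P = €46 ≥ min AVC, set P = MC: x = 5. The firm stays open but cuts output.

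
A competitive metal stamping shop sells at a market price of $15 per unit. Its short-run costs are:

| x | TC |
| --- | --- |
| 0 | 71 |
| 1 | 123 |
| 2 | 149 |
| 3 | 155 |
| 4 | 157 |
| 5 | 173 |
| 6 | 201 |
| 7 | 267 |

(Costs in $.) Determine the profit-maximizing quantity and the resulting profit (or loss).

x = 0 (shut down); profit = -$71

Compute π = P·x − TC at each output: x=0: -71; x=1: -108; x=2: -119; x=3: -110; x=4: -97; x=5: -98; x=6: -111; x=7: -162.
Profit is highest at x = 0. Equivalently, the lowest AVC in the table is 102/5 ≈ $20.40 at x = 5, and P = $15 falls below it — price never covers variable cost, so the firm shuts down and loses only its fixed cost.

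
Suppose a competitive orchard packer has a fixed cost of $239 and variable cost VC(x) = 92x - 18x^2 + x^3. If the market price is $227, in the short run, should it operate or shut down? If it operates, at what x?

Produce at x = 15

Strip out fixed cost: VC = 92x - 18x^2 + x^3. Then AVC = 92 - 18x + x^2 and MC = 92 - 36x + 3x^2.
The AVC parabola has its vertex at x = 18/2 = 9, where AVC = 92 - 18·9 + 9^2 = $11.
Since P = $227 ≥ min AVC = $11, price covers variable cost and the firm should produce.
P = MC gives -135 - 36x + 3x^2 = 0, with roots -3 and 15. Take the larger (rising MC): x* = 15.
Check: AVC at x = 15 is $47 ≤ P, so revenue covers variable cost.
Profit = P·x − TC = 227·15 − 944 = $2461.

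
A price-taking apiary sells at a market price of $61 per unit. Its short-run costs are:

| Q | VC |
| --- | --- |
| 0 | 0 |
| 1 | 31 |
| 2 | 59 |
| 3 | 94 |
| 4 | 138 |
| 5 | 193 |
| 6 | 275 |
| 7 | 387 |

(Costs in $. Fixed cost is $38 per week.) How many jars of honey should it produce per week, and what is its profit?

Compute π = P·Q − TC at each output: Q=0: -38; Q=1: -8; Q=2: 25; Q=3: 51; Q=4: 68; Q=5: 74; Q=6: 53; Q=7: 2.
Profit is maximized at Q = 5. AVC there is 193/5 = $38.60 ≤ P, so producing beats shutting down (which would give -$38).

Q = 5; profit = $74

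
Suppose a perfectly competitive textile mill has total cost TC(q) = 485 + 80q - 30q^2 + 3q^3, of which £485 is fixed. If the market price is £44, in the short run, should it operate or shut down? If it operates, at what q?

Produce at q = 6

Strip out fixed cost: VC = 80q - 30q^2 + 3q^3. Then AVC = 80 - 30q + 3q^2 and MC = 80 - 60q + 9q^2.
AVC hits its minimum where MC = AVC, at q = 5, giving min AVC = 80 - 30·5 + 3·5^2 = £5.
Since P = £44 ≥ min AVC = £5, price covers variable cost and the firm should produce.
Solving P = MC: 36 - 60q + 9q^2 = 0 ⇒ q = 2/3 or 6. On the upward-sloping branch, q* = 6.
Check: AVC at q = 6 is £8 ≤ P, so revenue covers variable cost.
Profit = P·q − TC = 44·6 − 533 = -£269, a loss, but smaller than the £485 fixed cost the firm would lose by shutting down.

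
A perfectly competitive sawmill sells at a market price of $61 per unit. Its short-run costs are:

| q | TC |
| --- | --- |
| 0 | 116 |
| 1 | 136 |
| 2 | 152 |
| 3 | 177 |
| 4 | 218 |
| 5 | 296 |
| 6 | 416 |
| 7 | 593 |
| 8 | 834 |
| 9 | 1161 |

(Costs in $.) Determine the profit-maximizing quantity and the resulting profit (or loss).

Compute π = P·q − TC at each output: q=0: -116; q=1: -75; q=2: -30; q=3: 6; q=4: 26; q=5: 9; q=6: -50; q=7: -166; q=8: -346; q=9: -612.
Profit is maximized at q = 4. AVC there is 102/4 = $25.50 ≤ P, so producing beats shutting down (which would give -$116).

q = 4; profit = $26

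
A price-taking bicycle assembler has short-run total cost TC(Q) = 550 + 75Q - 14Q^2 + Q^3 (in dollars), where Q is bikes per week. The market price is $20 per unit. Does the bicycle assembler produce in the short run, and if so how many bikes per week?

Strip out fixed cost: VC = 75Q - 14Q^2 + Q^3. Then AVC = 75 - 14Q + Q^2 and MC = 75 - 28Q + 3Q^2.
AVC is minimized where dAVC/dQ = -14 + 2Q = 0, at Q = 7; min AVC = 75 - 14·7 + 7^2 = $26.
P = $20 lies below min AVC = $26; no output level covers variable cost.
Best response: produce nothing and absorb the $550 fixed cost.

Shut down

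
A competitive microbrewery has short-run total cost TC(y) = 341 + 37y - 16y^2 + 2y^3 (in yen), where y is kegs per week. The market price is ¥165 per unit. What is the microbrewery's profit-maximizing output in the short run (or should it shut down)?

Produce at y = 8

From TC, MC = TC'(y) = 37 - 32y + 6y^2 and AVC = VC/y = 37 - 16y + 2y^2.
AVC is minimized where dAVC/dy = -16 + 4y = 0, at y = 4; min AVC = 37 - 16·4 + 2·4^2 = ¥5.
Since P = ¥165 ≥ min AVC = ¥5, price covers variable cost and the firm should produce.
P = MC gives -128 - 32y + 6y^2 = 0, with roots -8/3 and 8. Take the larger (rising MC): y* = 8.
Check: AVC at y = 8 is ¥37 ≤ P, so revenue covers variable cost.
Profit = P·y − TC = 165·8 − 637 = ¥683.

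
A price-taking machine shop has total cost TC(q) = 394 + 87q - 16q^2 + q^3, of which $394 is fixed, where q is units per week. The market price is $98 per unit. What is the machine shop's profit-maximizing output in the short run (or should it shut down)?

Produce at q = 11

Variable cost is VC = 87q - 16q^2 + q^3, so AVC = VC/q = 87 - 16q + q^2 and MC = dTC/dq = 87 - 32q + 3q^2.
AVC is minimized where dAVC/dq = -16 + 2q = 0, at q = 8; min AVC = 87 - 16·8 + 8^2 = $23.
Because $98 ≥ $23, revenue can cover variable cost; the firm operates.
P = MC gives -11 - 32q + 3q^2 = 0, with roots -1/3 and 11. Take the larger (rising MC): q* = 11.
Check: AVC at q = 11 is $32 ≤ P, so revenue covers variable cost.
Profit = P·q − TC = 98·11 − 746 = $332.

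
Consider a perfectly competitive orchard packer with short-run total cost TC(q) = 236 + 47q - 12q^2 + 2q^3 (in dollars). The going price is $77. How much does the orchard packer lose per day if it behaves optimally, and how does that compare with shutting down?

Profit = -$36 at q = 5

AVC = 47 - 12q + 2q^2; min AVC = $29 at q = 3. Since P = $77 ≥ min AVC, the firm produces.
MC = 47 - 24q + 6q^2. Setting P = MC and taking the root on the rising branch gives q* = 5.
TR = 77·5 = 385. TC = 236 + 185 = 421. Profit = 385 − 421 = -$36.
Shutting down would mean losing the fixed cost of $236, so operating at a loss of $36 is better by $200.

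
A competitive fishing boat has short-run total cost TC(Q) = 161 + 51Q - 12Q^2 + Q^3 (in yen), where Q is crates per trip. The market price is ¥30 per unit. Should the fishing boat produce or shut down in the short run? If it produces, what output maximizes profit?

Produce at Q = 7

From TC, MC = TC'(Q) = 51 - 24Q + 3Q^2 and AVC = VC/Q = 51 - 12Q + Q^2.
AVC is minimized where dAVC/dQ = -12 + 2Q = 0, at Q = 6; min AVC = 51 - 12·6 + 6^2 = ¥15.
P = ¥30 exceeds min AVC = ¥15, so the firm stays open.
Solving P = MC: 21 - 24Q + 3Q^2 = 0 ⇒ Q = 1 or 7. On the upward-sloping branch, Q* = 7.
Check: AVC at Q = 7 is ¥16 ≤ P, so revenue covers variable cost.
Profit = P·Q − TC = 30·7 − 273 = -¥63, a loss, but smaller than the ¥161 fixed cost the firm would lose by shutting down.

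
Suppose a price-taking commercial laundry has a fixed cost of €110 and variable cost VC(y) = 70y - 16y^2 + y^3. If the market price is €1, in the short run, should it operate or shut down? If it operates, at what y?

From TC, MC = TC'(y) = 70 - 32y + 3y^2 and AVC = VC/y = 70 - 16y + y^2.
AVC hits its minimum where MC = AVC, at y = 8, giving min AVC = 70 - 16·8 + 8^2 = €6.
P = €1 lies below min AVC = €6; no output level covers variable cost.
Best response: produce nothing and absorb the €110 fixed cost.

Shut down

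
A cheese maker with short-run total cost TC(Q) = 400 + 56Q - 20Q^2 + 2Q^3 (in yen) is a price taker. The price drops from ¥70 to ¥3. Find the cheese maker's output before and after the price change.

Output falls from 7 to 0 (the firm shuts down)

AVC = 56 - 20Q + 2Q^2, minimized at Q = 5 where min AVC = ¥6. MC = 56 - 40Q + 6Q^2.
With P = ¥70 above the shutdown price, P = MC gives Q = 7.
At P = ¥3 < min AVC = ¥6, price no longer covers variable cost at any output, so the firm shuts down: Q = 0.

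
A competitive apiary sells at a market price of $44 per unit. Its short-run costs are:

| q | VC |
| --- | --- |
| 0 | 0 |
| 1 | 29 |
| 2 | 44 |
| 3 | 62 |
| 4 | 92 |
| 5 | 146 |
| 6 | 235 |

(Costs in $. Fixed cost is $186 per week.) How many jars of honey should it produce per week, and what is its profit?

q = 4; profit = -$102

Profit at each row (π = 44q − TC): q=0: -186; q=1: -171; q=2: -142; q=3: -116; q=4: -102; q=5: -112; q=6: -157.
Profit is maximized at q = 4. AVC there is 92/4 = $23 ≤ P, so producing beats shutting down (which would give -$186).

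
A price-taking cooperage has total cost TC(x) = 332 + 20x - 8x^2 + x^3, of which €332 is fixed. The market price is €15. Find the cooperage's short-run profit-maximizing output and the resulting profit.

Profit = -€282 at x = 5

AVC = 20 - 8x + x^2; min AVC = €4 at x = 4. Since P = €15 ≥ min AVC, the firm produces.
MC = 20 - 16x + 3x^2. Setting P = MC and taking the root on the rising branch gives x* = 5.
TR = 15·5 = 75. TC = 332 + 25 = 357. Profit = 75 − 357 = -€282.
By producing, the firm covers all variable cost plus €50 of fixed cost; shutting down would lose the full €332.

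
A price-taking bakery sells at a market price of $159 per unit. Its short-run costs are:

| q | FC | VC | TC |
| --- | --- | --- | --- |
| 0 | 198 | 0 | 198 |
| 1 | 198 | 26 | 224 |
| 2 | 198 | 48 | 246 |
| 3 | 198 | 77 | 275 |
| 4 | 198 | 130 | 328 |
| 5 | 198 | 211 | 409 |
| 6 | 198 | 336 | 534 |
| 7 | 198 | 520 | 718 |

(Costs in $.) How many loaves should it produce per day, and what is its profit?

Compute π = P·q − TC at each output: q=0: -198; q=1: -65; q=2: 72; q=3: 202; q=4: 308; q=5: 386; q=6: 420; q=7: 395.
Profit is maximized at q = 6. AVC there is 336/6 = $56 ≤ P, so producing beats shutting down (which would give -$198).

q = 6; profit = $420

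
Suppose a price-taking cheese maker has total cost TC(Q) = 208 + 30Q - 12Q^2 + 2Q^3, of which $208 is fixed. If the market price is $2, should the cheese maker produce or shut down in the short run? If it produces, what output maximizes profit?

Strip out fixed cost: VC = 30Q - 12Q^2 + 2Q^3. Then AVC = 30 - 12Q + 2Q^2 and MC = 30 - 24Q + 6Q^2.
AVC hits its minimum where MC = AVC, at Q = 3, giving min AVC = 30 - 12·3 + 2·3^2 = $12.
P = $2 lies below min AVC = $12; no output level covers variable cost.
Shutting down limits the loss to fixed cost, $208.

Shut down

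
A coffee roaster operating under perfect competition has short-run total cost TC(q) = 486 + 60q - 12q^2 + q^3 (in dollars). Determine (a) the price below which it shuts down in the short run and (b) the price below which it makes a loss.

AVC = 60 - 12q + q^2; minimized at q = 6, giving min AVC = $24. That is the shutdown price.
ATC = 486/q + 60 - 12q + q^2. Setting dATC/dq = −486/q^2 − 12 + 2q = 0 gives q = 9 (since 2·9^3 − 12·9^2 = 486).
min ATC = 486/9 + 60 − 12·9 + 9^2 = $87. That is the break-even price.
Between these two prices the firm operates at a loss; above $87 it earns a profit.

Shutdown price = $24; break-even price = $87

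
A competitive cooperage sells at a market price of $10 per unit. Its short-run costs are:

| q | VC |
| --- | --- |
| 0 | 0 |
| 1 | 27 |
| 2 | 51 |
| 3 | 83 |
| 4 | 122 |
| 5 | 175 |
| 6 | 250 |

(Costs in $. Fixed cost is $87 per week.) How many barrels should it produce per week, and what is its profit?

Tabulate TR − TC: q=0: -87; q=1: -104; q=2: -118; q=3: -140; q=4: -169; q=5: -212; q=6: -277.
Profit is highest at q = 0. Equivalently, the lowest AVC in the table is 51/2 ≈ $25.50 at q = 2, and P = $10 falls below it — price never covers variable cost, so the firm shuts down and loses only its fixed cost.

q = 0 (shut down); profit = -$87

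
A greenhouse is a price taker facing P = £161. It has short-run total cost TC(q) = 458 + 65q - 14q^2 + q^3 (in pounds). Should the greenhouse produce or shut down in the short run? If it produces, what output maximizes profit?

Produce at q = 12

From TC, MC = TC'(q) = 65 - 28q + 3q^2 and AVC = VC/q = 65 - 14q + q^2.
AVC is minimized where dAVC/dq = -14 + 2q = 0, at q = 7; min AVC = 65 - 14·7 + 7^2 = £16.
Since P = £161 ≥ min AVC = £16, price covers variable cost and the firm should produce.
Solving P = MC: -96 - 28q + 3q^2 = 0 ⇒ q = -8/3 or 12. On the upward-sloping branch, q* = 12.
Check: AVC at q = 12 is £41 ≤ P, so revenue covers variable cost.
Profit = P·q − TC = 161·12 − 950 = £982.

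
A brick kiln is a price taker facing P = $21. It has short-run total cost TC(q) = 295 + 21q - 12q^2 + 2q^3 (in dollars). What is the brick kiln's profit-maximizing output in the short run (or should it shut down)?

Produce at q = 4

From TC, MC = TC'(q) = 21 - 24q + 6q^2 and AVC = VC/q = 21 - 12q + 2q^2.
AVC is minimized where dAVC/dq = -12 + 4q = 0, at q = 3; min AVC = 21 - 12·3 + 2·3^2 = $3.
Since P = $21 ≥ min AVC = $3, price covers variable cost and the firm should produce.
P = MC gives -24q + 6q^2 = 0, with roots 0 and 4. Take the larger (rising MC): q* = 4.
Check: AVC at q = 4 is $5 ≤ P, so revenue covers variable cost.
Profit = P·q − TC = 21·4 − 315 = -$231, a loss, but smaller than the $295 fixed cost the firm would lose by shutting down.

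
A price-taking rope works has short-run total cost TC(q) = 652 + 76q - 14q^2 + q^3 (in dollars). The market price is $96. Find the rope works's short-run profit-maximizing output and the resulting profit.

AVC = 76 - 14q + q^2 has its minimum $27 at q = 7; price $96 clears that bar, so the firm operates.
With MC = 76 - 28q + 3q^2, P = MC on the upward-sloping part at q* = 10.
TR = 96·10 = 960. TC = 652 + 360 = 1012. Profit = 960 − 1012 = -$52.
Shutting down would mean losing the fixed cost of $652, so operating at a loss of $52 is better by $600.

Profit = -$52 at q = 10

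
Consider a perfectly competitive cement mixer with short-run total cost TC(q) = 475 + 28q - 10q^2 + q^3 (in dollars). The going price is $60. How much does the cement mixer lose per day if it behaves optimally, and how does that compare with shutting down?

AVC = 28 - 10q + q^2 has its minimum $3 at q = 5; price $60 clears that bar, so the firm operates.
MC = 28 - 20q + 3q^2. Setting P = MC and taking the root on the rising branch gives q* = 8.
TR = 60·8 = 480. TC = 475 + 96 = 571. Profit = 480 − 571 = -$91.
By producing, the firm covers all variable cost plus $384 of fixed cost; shutting down would lose the full $475.

Profit = -$91 at q = 8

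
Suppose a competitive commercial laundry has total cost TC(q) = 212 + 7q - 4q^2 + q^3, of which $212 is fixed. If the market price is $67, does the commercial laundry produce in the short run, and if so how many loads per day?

Produce at q = 6

From TC, MC = TC'(q) = 7 - 8q + 3q^2 and AVC = VC/q = 7 - 4q + q^2.
The AVC parabola has its vertex at q = 4/2 = 2, where AVC = 7 - 4·2 + 2^2 = $3.
Because $67 ≥ $3, revenue can cover variable cost; the firm operates.
Set P = MC: 67 = 7 - 8q + 3q^2 → -60 - 8q + 3q^2 = 0. The roots are q = -10/3 and q = 6; the profit-maximizing output is on the rising part of MC, so q* = 6.
Check: AVC at q = 6 is $19 ≤ P, so revenue covers variable cost.
Profit = P·q − TC = 67·6 − 326 = $76.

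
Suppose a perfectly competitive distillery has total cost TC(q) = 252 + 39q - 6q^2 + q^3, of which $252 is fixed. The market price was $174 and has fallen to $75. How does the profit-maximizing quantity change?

Output falls from 9 to 6

MC = 39 - 12q + 3q^2; the shutdown threshold is min AVC = $30 (at q = 3).
With P = $174 above the shutdown price, P = MC gives q = 9.
At P = $75 ≥ min AVC, set P = MC: q = 6. The firm stays open but cuts output.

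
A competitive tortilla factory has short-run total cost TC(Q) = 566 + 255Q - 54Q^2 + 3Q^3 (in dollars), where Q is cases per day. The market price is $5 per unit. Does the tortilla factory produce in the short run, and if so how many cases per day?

Shut down

Strip out fixed cost: VC = 255Q - 54Q^2 + 3Q^3. Then AVC = 255 - 54Q + 3Q^2 and MC = 255 - 108Q + 9Q^2.
AVC hits its minimum where MC = AVC, at Q = 9, giving min AVC = 255 - 54·9 + 3·9^2 = $12.
Since P = $5 < min AVC = $12, price fails to cover variable cost at any output.
Best response: produce nothing and absorb the $566 fixed cost.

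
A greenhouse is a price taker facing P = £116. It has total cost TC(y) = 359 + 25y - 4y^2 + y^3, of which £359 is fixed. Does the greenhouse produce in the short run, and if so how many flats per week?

Strip out fixed cost: VC = 25y - 4y^2 + y^3. Then AVC = 25 - 4y + y^2 and MC = 25 - 8y + 3y^2.
The AVC parabola has its vertex at y = 4/2 = 2, where AVC = 25 - 4·2 + 2^2 = £21.
Because £116 ≥ £21, revenue can cover variable cost; the firm operates.
P = MC gives -91 - 8y + 3y^2 = 0, with roots -13/3 and 7. Take the larger (rising MC): y* = 7.
Check: AVC at y = 7 is £46 ≤ P, so revenue covers variable cost.
Profit = P·y − TC = 116·7 − 681 = £131.

Produce at y = 7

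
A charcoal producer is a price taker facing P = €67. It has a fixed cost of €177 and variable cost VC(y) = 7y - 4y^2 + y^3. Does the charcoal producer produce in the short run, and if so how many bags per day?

Produce at y = 6

Variable cost is VC = 7y - 4y^2 + y^3, so AVC = VC/y = 7 - 4y + y^2 and MC = dTC/dy = 7 - 8y + 3y^2.
The AVC parabola has its vertex at y = 4/2 = 2, where AVC = 7 - 4·2 + 2^2 = €3.
P = €67 exceeds min AVC = €3, so the firm stays open.
Set P = MC: 67 = 7 - 8y + 3y^2 → -60 - 8y + 3y^2 = 0. The roots are y = -10/3 and y = 6; the profit-maximizing output is on the rising part of MC, so y* = 6.
Check: AVC at y = 6 is €19 ≤ P, so revenue covers variable cost.
Profit = P·y − TC = 67·6 − 291 = €111.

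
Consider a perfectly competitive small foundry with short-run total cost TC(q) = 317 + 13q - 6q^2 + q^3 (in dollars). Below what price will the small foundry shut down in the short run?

The firm shuts down when price falls below the minimum of average variable cost. AVC = VC/q = 13 - 6q + q^2.
dAVC/dq = -6 + 2q = 0 gives q = 3. min AVC = 13 - 6·3 + 3^2 = 4.
For P < $4 the firm produces nothing.

$4 per unit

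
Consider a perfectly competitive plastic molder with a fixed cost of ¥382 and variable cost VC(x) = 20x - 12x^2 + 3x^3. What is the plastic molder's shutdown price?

¥8 per unit

The firm shuts down when price falls below the minimum of average variable cost. AVC = VC/x = 20 - 12x + 3x^2.
dAVC/dx = -12 + 6x = 0 gives x = 2. min AVC = 20 - 12·2 + 3·2^2 = 8.
For P < ¥8 the firm produces nothing.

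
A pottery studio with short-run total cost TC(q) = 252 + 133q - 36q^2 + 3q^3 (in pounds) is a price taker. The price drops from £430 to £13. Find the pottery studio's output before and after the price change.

Output falls from 11 to 0 (the firm shuts down)

MC = 133 - 72q + 9q^2; the shutdown threshold is min AVC = £25 (at q = 6).
At P = £430 ≥ min AVC, set P = MC on the rising branch: q = 11.
At P = £13 < min AVC = £25, price no longer covers variable cost at any output, so the firm shuts down: q = 0.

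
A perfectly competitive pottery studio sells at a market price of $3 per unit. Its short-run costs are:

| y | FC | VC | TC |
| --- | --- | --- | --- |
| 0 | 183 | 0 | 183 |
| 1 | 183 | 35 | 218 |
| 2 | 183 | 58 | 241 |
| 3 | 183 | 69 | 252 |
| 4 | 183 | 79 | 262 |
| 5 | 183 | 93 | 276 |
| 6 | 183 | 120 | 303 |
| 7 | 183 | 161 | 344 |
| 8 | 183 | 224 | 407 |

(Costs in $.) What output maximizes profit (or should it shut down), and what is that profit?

y = 0 (shut down); profit = -$183

Tabulate TR − TC: y=0: -183; y=1: -215; y=2: -235; y=3: -243; y=4: -250; y=5: -261; y=6: -285; y=7: -323; y=8: -383.
Profit is highest at y = 0. Equivalently, the lowest AVC in the table is 93/5 ≈ $18.60 at y = 5, and P = $3 falls below it — price never covers variable cost, so the firm shuts down and loses only its fixed cost.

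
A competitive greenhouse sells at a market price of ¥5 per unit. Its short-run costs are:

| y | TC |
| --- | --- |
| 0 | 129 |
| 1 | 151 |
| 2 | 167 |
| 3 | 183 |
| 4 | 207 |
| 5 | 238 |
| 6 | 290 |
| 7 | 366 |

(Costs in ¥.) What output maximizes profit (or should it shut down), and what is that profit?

Tabulate TR − TC: y=0: -129; y=1: -146; y=2: -157; y=3: -168; y=4: -187; y=5: -213; y=6: -260; y=7: -331.
Profit is highest at y = 0. Equivalently, the lowest AVC in the table is 54/3 ≈ ¥18 at y = 3, and P = ¥5 falls below it — price never covers variable cost, so the firm shuts down and loses only its fixed cost.

y = 0 (shut down); profit = -¥129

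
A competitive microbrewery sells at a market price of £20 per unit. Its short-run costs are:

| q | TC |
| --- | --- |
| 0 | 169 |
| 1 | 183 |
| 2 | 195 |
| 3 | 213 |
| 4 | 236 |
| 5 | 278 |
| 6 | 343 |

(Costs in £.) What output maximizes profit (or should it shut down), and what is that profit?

Tabulate TR − TC: q=0: -169; q=1: -163; q=2: -155; q=3: -153; q=4: -156; q=5: -178; q=6: -223.
Profit is maximized at q = 3. AVC there is 44/3 = £14.67 ≤ P, so producing beats shutting down (which would give -£169).

q = 3; profit = -£153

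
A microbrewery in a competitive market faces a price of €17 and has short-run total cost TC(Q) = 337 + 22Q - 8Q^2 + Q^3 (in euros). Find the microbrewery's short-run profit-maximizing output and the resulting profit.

Profit = -€287 at Q = 5

AVC = 22 - 8Q + Q^2; min AVC = €6 at Q = 4. Since P = €17 ≥ min AVC, the firm produces.
MC = 22 - 16Q + 3Q^2. Setting P = MC and taking the root on the rising branch gives Q* = 5.
TR = 17·5 = 85. TC = 337 + 35 = 372. Profit = 85 − 372 = -€287.
That loss of €287 beats the €337 the firm would lose by shutting down; producing recovers €50 of fixed cost.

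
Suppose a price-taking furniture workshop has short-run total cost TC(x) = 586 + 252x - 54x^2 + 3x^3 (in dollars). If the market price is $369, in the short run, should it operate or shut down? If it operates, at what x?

From TC, MC = TC'(x) = 252 - 108x + 9x^2 and AVC = VC/x = 252 - 54x + 3x^2.
AVC is minimized where dAVC/dx = -54 + 6x = 0, at x = 9; min AVC = 252 - 54·9 + 3·9^2 = $9.
P = $369 exceeds min AVC = $9, so the firm stays open.
Solving P = MC: -117 - 108x + 9x^2 = 0 ⇒ x = -1 or 13. On the upward-sloping branch, x* = 13.
Check: AVC at x = 13 is $57 ≤ P, so revenue covers variable cost.
Profit = P·x − TC = 369·13 − 1327 = $3470.

Produce at x = 13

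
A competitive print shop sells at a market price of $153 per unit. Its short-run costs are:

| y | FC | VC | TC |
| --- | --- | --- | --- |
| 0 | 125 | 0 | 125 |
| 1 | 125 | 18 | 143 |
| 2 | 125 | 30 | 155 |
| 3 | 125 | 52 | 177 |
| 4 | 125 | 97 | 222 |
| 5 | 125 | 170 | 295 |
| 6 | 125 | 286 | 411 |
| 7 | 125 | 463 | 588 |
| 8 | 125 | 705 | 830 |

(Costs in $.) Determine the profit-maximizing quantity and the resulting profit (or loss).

Profit at each row (π = 153y − TC): y=0: -125; y=1: 10; y=2: 151; y=3: 282; y=4: 390; y=5: 470; y=6: 507; y=7: 483; y=8: 394.
Profit is maximized at y = 6. AVC there is 286/6 = $47.67 ≤ P, so producing beats shutting down (which would give -$125).

y = 6; profit = $507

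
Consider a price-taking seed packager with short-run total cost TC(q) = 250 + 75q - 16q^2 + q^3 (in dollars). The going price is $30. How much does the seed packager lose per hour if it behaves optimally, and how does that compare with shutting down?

Profit = -$88 at q = 9

AVC = 75 - 16q + q^2 has its minimum $11 at q = 8; price $30 clears that bar, so the firm operates.
MC = 75 - 32q + 3q^2. Setting P = MC and taking the root on the rising branch gives q* = 9.
TR = 30·9 = 270. TC = 250 + 108 = 358. Profit = 270 − 358 = -$88.
That loss of $88 beats the $250 the firm would lose by shutting down; producing recovers $162 of fixed cost.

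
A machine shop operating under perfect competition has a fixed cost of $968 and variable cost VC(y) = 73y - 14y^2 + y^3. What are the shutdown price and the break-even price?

Shutdown price = $24; break-even price = $128

AVC = 73 - 14y + y^2; minimized at y = 7, giving min AVC = $24. That is the shutdown price.
ATC = 968/y + 73 - 14y + y^2. Setting dATC/dy = −968/y^2 − 14 + 2y = 0 gives y = 11 (since 2·11^3 − 14·11^2 = 968).
min ATC = 968/11 + 73 − 14·11 + 11^2 = $128. That is the break-even price.
Between these two prices the firm operates at a loss; above $128 it earns a profit.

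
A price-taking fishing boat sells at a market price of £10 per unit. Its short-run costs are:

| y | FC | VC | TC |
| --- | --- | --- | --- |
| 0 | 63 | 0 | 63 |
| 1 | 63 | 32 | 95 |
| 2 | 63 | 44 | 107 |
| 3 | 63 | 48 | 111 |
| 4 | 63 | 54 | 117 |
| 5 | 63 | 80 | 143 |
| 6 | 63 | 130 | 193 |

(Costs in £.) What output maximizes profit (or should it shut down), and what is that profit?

Profit at each row (π = 10y − TC): y=0: -63; y=1: -85; y=2: -87; y=3: -81; y=4: -77; y=5: -93; y=6: -133.
Profit is highest at y = 0. Equivalently, the lowest AVC in the table is 54/4 ≈ £13.50 at y = 4, and P = £10 falls below it — price never covers variable cost, so the firm shuts down and loses only its fixed cost.

y = 0 (shut down); profit = -£63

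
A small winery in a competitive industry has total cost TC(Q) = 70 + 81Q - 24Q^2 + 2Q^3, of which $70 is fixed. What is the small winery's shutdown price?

Short-run supply begins at min AVC. From VC = 81Q - 24Q^2 + 2Q^3, AVC = 81 - 24Q + 2Q^2.
At the minimum of AVC, MC = AVC. MC = 81 - 48Q + 6Q^2; setting MC = AVC gives 4Q^2 - 24Q = 0, so Q = 6. min AVC = 9.
So the shutdown price is $9.

$9 per unit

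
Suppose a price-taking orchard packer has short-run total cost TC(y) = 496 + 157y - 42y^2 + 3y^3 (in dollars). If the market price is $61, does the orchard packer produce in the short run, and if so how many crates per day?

Produce at y = 8

From TC, MC = TC'(y) = 157 - 84y + 9y^2 and AVC = VC/y = 157 - 42y + 3y^2.
AVC hits its minimum where MC = AVC, at y = 7, giving min AVC = 157 - 42·7 + 3·7^2 = $10.
P = $61 exceeds min AVC = $10, so the firm stays open.
Solving P = MC: 96 - 84y + 9y^2 = 0 ⇒ y = 4/3 or 8. On the upward-sloping branch, y* = 8.
Check: AVC at y = 8 is $13 ≤ P, so revenue covers variable cost.
Profit = P·y − TC = 61·8 − 600 = -$112, a loss, but smaller than the $496 fixed cost the firm would lose by shutting down.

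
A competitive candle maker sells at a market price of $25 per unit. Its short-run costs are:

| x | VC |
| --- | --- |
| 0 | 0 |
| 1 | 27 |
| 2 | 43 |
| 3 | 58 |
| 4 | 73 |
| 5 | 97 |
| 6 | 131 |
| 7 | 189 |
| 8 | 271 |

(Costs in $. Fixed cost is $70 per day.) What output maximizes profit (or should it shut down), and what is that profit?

x = 5; profit = -$42

Tabulate TR − TC: x=0: -70; x=1: -72; x=2: -63; x=3: -53; x=4: -43; x=5: -42; x=6: -51; x=7: -84; x=8: -141.
Profit is maximized at x = 5. AVC there is 97/5 = $19.40 ≤ P, so producing beats shutting down (which would give -$70).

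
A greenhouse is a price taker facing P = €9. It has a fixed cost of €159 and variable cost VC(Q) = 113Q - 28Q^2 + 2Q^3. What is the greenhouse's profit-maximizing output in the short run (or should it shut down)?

Strip out fixed cost: VC = 113Q - 28Q^2 + 2Q^3. Then AVC = 113 - 28Q + 2Q^2 and MC = 113 - 56Q + 6Q^2.
AVC is minimized where dAVC/dQ = -28 + 4Q = 0, at Q = 7; min AVC = 113 - 28·7 + 2·7^2 = €15.
Since P = €9 < min AVC = €15, price fails to cover variable cost at any output.
Shutting down limits the loss to fixed cost, €159.

Shut down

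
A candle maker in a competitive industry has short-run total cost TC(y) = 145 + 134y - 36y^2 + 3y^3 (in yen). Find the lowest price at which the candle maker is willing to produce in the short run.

¥26 per unit

Short-run supply begins at min AVC. From VC = 134y - 36y^2 + 3y^3, AVC = 134 - 36y + 3y^2.
dAVC/dy = -36 + 6y = 0 gives y = 6. min AVC = 134 - 36·6 + 3·6^2 = 26.
For P < ¥26 the firm produces nothing.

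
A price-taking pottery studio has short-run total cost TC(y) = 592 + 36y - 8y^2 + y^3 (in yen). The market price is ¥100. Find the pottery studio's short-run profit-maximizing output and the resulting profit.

AVC = 36 - 8y + y^2; min AVC = ¥20 at y = 4. Since P = ¥100 ≥ min AVC, the firm produces.
With MC = 36 - 16y + 3y^2, P = MC on the upward-sloping part at y* = 8.
TR = 100·8 = 800. TC = 592 + 288 = 880. Profit = 800 − 880 = -¥80.
By producing, the firm covers all variable cost plus ¥512 of fixed cost; shutting down would lose the full ¥592.

Profit = -¥80 at y = 8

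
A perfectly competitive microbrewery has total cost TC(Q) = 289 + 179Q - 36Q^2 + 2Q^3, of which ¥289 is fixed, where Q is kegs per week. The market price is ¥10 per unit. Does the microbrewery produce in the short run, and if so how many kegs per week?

From TC, MC = TC'(Q) = 179 - 72Q + 6Q^2 and AVC = VC/Q = 179 - 36Q + 2Q^2.
The AVC parabola has its vertex at Q = 36/4 = 9, where AVC = 179 - 36·9 + 2·9^2 = ¥17.
With P < min AVC (¥10 < ¥17), every unit sold adds to the loss.
The firm minimizes its loss by shutting down and losing only its fixed cost of ¥289.

Shut down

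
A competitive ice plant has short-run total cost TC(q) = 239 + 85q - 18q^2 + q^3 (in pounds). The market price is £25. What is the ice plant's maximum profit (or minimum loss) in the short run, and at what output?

AVC = 85 - 18q + q^2; min AVC = £4 at q = 9. Since P = £25 ≥ min AVC, the firm produces.
MC = 85 - 36q + 3q^2. Setting P = MC and taking the root on the rising branch gives q* = 10.
TR = 25·10 = 250. TC = 239 + 50 = 289. Profit = 250 − 289 = -£39.
Shutting down would mean losing the fixed cost of £239, so operating at a loss of £39 is better by £200.

Profit = -£39 at q = 10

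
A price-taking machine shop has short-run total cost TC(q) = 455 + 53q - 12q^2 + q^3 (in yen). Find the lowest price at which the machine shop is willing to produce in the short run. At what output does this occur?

The shutdown price is the minimum of AVC. VC = 53q - 12q^2 + q^3, so AVC = 53 - 12q + q^2.
dAVC/dq = -12 + 2q = 0 gives q = 6. min AVC = 53 - 12·6 + 6^2 = 17.
So the shutdown price is ¥17.

¥17 per unit, at q = 6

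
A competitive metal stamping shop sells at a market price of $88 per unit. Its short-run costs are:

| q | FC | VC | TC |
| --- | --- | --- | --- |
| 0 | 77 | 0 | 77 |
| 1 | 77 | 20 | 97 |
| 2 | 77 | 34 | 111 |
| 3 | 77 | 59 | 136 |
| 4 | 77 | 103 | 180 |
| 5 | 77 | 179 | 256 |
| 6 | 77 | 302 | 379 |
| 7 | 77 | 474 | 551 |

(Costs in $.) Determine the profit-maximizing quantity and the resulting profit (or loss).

q = 5; profit = $184

Profit at each row (π = 88q − TC): q=0: -77; q=1: -9; q=2: 65; q=3: 128; q=4: 172; q=5: 184; q=6: 149; q=7: 65.
Profit is maximized at q = 5. AVC there is 179/5 = $35.80 ≤ P, so producing beats shutting down (which would give -$77).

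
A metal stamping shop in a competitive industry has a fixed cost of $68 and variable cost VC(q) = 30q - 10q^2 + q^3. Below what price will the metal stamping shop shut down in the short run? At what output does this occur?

The shutdown price is the minimum of AVC. VC = 30q - 10q^2 + q^3, so AVC = 30 - 10q + q^2.
dAVC/dq = -10 + 2q = 0 gives q = 5. min AVC = 30 - 10·5 + 5^2 = 5.
So the shutdown price is $5.

$5 per unit, at q = 5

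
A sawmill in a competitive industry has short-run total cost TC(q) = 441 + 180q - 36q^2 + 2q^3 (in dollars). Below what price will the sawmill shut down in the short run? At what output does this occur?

$18 per unit, at q = 9

Short-run supply begins at min AVC. From VC = 180q - 36q^2 + 2q^3, AVC = 180 - 36q + 2q^2.
At the minimum of AVC, MC = AVC. MC = 180 - 72q + 6q^2; setting MC = AVC gives 4q^2 - 36q = 0, so q = 9. min AVC = 18.
The firm shuts down for any P below $18.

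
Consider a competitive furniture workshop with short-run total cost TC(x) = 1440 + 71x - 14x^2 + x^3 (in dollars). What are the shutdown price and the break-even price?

Shutdown price = $22; break-even price = $167

AVC = 71 - 14x + x^2; minimized at x = 7, giving min AVC = $22. That is the shutdown price.
ATC = 1440/x + 71 - 14x + x^2. Setting dATC/dx = −1440/x^2 − 14 + 2x = 0 gives x = 12 (since 2·12^3 − 14·12^2 = 1440).
min ATC = 1440/12 + 71 − 14·12 + 12^2 = $167. That is the break-even price.
For $22 ≤ P < $167 the firm produces at a loss; below $22 it shuts down.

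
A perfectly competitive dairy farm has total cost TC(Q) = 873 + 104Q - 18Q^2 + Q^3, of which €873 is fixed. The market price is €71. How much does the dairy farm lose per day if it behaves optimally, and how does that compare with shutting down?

AVC = 104 - 18Q + Q^2; min AVC = €23 at Q = 9. Since P = €71 ≥ min AVC, the firm produces.
With MC = 104 - 36Q + 3Q^2, P = MC on the upward-sloping part at Q* = 11.
TR = 71·11 = 781. TC = 873 + 297 = 1170. Profit = 781 − 1170 = -€389.
That loss of €389 beats the €873 the firm would lose by shutting down; producing recovers €484 of fixed cost.

Profit = -€389 at Q = 11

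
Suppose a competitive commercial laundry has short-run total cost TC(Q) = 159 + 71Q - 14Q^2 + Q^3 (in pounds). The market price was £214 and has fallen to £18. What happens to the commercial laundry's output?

AVC = 71 - 14Q + Q^2, minimized at Q = 7 where min AVC = £22. MC = 71 - 28Q + 3Q^2.
With P = £214 above the shutdown price, P = MC gives Q = 13.
At P = £18 < min AVC = £22, price no longer covers variable cost at any output, so the firm shuts down: Q = 0.

Output falls from 13 to 0 (the firm shuts down)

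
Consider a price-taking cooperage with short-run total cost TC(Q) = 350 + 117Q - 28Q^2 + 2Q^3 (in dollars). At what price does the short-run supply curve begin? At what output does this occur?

The firm shuts down when price falls below the minimum of average variable cost. AVC = VC/Q = 117 - 28Q + 2Q^2.
At the minimum of AVC, MC = AVC. MC = 117 - 56Q + 6Q^2; setting MC = AVC gives 4Q^2 - 28Q = 0, so Q = 7. min AVC = 19.
For P < $19 the firm produces nothing.

$19 per unit, at Q = 7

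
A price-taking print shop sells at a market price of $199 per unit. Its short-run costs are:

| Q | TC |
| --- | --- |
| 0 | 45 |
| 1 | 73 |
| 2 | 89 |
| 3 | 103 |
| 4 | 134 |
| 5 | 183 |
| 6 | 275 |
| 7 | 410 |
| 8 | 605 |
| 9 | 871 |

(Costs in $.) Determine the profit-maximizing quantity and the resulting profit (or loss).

Q = 8; profit = $987

Profit at each row (π = 199Q − TC): Q=0: -45; Q=1: 126; Q=2: 309; Q=3: 494; Q=4: 662; Q=5: 812; Q=6: 919; Q=7: 983; Q=8: 987; Q=9: 920.
Profit is maximized at Q = 8. AVC there is 560/8 = $70 ≤ P, so producing beats shutting down (which would give -$45).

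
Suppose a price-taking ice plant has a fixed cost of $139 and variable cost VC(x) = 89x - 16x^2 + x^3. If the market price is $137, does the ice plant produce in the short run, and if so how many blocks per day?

Strip out fixed cost: VC = 89x - 16x^2 + x^3. Then AVC = 89 - 16x + x^2 and MC = 89 - 32x + 3x^2.
The AVC parabola has its vertex at x = 16/2 = 8, where AVC = 89 - 16·8 + 8^2 = $25.
Since P = $137 ≥ min AVC = $25, price covers variable cost and the firm should produce.
P = MC gives -48 - 32x + 3x^2 = 0, with roots -4/3 and 12. Take the larger (rising MC): x* = 12.
Check: AVC at x = 12 is $41 ≤ P, so revenue covers variable cost.
Profit = P·x − TC = 137·12 − 631 = $1013.

Produce at x = 12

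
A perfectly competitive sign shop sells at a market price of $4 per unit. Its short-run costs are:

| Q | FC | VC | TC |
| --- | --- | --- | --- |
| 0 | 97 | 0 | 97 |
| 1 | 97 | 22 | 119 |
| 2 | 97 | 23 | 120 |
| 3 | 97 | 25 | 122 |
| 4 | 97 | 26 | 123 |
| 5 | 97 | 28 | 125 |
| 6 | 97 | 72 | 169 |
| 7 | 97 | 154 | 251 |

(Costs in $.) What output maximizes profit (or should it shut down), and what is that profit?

Q = 0 (shut down); profit = -$97

Profit at each row (π = 4Q − TC): Q=0: -97; Q=1: -115; Q=2: -112; Q=3: -110; Q=4: -107; Q=5: -105; Q=6: -145; Q=7: -223.
Profit is highest at Q = 0. Equivalently, the lowest AVC in the table is 28/5 ≈ $5.60 at Q = 5, and P = $4 falls below it — price never covers variable cost, so the firm shuts down and loses only its fixed cost.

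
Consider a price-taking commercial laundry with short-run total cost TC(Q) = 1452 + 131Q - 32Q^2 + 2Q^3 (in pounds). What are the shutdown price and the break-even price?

Shutdown price = min AVC. AVC = 131 - 32Q + 2Q^2, with vertex at Q = 8 and minimum £3.
ATC = 1452/Q + 131 - 32Q + 2Q^2. Setting dATC/dQ = −1452/Q^2 − 32 + 4Q = 0 gives Q = 11 (since 4·11^3 − 32·11^2 = 1452).
min ATC = 1452/11 + 131 − 32·11 + 2·11^2 = £153. That is the break-even price.
For £3 ≤ P < £153 the firm produces at a loss; below £3 it shuts down.

Shutdown price = £3; break-even price = £153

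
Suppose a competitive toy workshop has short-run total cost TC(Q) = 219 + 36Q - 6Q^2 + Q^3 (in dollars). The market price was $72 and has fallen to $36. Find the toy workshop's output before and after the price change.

Output falls from 6 to 4

MC = 36 - 12Q + 3Q^2; the shutdown threshold is min AVC = $27 (at Q = 3).
At P = $72 ≥ min AVC, set P = MC on the rising branch: Q = 6.
At P = $36 ≥ min AVC, set P = MC: Q = 4. The firm stays open but cuts output.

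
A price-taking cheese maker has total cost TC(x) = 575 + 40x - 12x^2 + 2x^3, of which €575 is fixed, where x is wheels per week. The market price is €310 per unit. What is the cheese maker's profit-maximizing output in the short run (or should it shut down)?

Strip out fixed cost: VC = 40x - 12x^2 + 2x^3. Then AVC = 40 - 12x + 2x^2 and MC = 40 - 24x + 6x^2.
AVC hits its minimum where MC = AVC, at x = 3, giving min AVC = 40 - 12·3 + 2·3^2 = €22.
P = €310 exceeds min AVC = €22, so the firm stays open.
P = MC gives -270 - 24x + 6x^2 = 0, with roots -5 and 9. Take the larger (rising MC): x* = 9.
Check: AVC at x = 9 is €94 ≤ P, so revenue covers variable cost.
Profit = P·x − TC = 310·9 − 1421 = €1369.

Produce at x = 9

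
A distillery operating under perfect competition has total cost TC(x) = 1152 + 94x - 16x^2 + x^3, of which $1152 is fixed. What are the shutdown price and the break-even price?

Shutdown price = $30; break-even price = $142

Shutdown price = min AVC. AVC = 94 - 16x + x^2, with vertex at x = 8 and minimum $30.
ATC = 1152/x + 94 - 16x + x^2. Setting dATC/dx = −1152/x^2 − 16 + 2x = 0 gives x = 12 (since 2·12^3 − 16·12^2 = 1152).
min ATC = 1152/12 + 94 − 16·12 + 12^2 = $142. That is the break-even price.
For $30 ≤ P < $142 the firm produces at a loss; below $30 it shuts down.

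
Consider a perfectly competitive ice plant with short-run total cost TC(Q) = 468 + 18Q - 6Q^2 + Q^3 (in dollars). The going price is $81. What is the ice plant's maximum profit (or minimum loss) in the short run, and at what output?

Profit = -$76 at Q = 7

AVC = 18 - 6Q + Q^2 has its minimum $9 at Q = 3; price $81 clears that bar, so the firm operates.
MC = 18 - 12Q + 3Q^2. Setting P = MC and taking the root on the rising branch gives Q* = 7.
TR = 81·7 = 567. TC = 468 + 175 = 643. Profit = 567 − 643 = -$76.
Shutting down would mean losing the fixed cost of $468, so operating at a loss of $76 is better by $392.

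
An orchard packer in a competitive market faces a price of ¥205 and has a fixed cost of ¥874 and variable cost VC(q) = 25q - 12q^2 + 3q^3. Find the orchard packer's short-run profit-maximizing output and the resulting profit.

Profit = -¥10 at q = 6

AVC = 25 - 12q + 3q^2 has its minimum ¥13 at q = 2; price ¥205 clears that bar, so the firm operates.
With MC = 25 - 24q + 9q^2, P = MC on the upward-sloping part at q* = 6.
TR = 205·6 = 1230. TC = 874 + 366 = 1240. Profit = 1230 − 1240 = -¥10.
Shutting down would mean losing the fixed cost of ¥874, so operating at a loss of ¥10 is better by ¥864.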